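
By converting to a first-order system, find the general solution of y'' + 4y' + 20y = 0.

y(t) = c_1e^(-2t)cos(4t) + c_2e^(-2t)sin(4t)

Let x_1 = y, x_2 = y'. Then x_1' = x_2 and x_2' = -20x_1 - 4x_2.
A = [[0,1],[-20,-4]]; det(A-λI) = λ^2 + 4λ + 20.
Eigenvalues λ = -2 ± 4i.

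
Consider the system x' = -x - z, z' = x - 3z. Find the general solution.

x(t) = K_1e^(-2t) + K_2te^(-2t), z(t) = K_1e^(-2t) + K_2te^(-2t) - K_2e^(-2t)

Coefficient matrix A = [[-1, -1], [1, -3]].
Characteristic polynomial det(A - λI) = λ^2 + 4λ + 4 = 0.
Single eigenvalue λ = -2 with algebraic multiplicity 2.
Eigenvector v = (1,1); generalized eigenvector w with (A-λI)w=v is (0,-1).
General solution: e^(-2t)[K_1·v + K_2·(t·v + w)].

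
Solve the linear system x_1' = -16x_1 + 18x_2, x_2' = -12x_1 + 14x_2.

Coefficient matrix A = [[-16, 18], [-12, 14]].
Characteristic polynomial det(A - λI) = λ^2 + 2λ - 8 = 0.
Eigenvalues λ = 2, -4.
For λ=2: (A-λI) row 1 is [-18, 18], so an eigenvector is (1, 1).
For λ=-4: (A-λI) row 1 is [-12, 18], so an eigenvector is (3, 2).
General solution: c_1e^(2t)(1,1) + c_2e^(-4t)(3,2).

x_1(t) = c_1e^(2t) + 3c_2e^(-4t), x_2(t) = c_1e^(2t) + 2c_2e^(-4t)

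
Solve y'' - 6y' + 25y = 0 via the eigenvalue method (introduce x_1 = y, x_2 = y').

Let x_1 = y, x_2 = y'. Then x_1' = x_2 and x_2' = -25x_1 + 6x_2.
A = [[0,1],[-25,6]]; det(A-λI) = λ^2 - 6λ + 25.
Eigenvalues λ = 3 ± 4i.

y(t) = C_1e^(3t)cos(4t) + C_2e^(3t)sin(4t)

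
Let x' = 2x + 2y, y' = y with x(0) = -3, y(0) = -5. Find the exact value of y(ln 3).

A = [[2,2],[0,1]]; eigenvalues λ = 2, 1.
Eigenvectors: (1,0) for λ=2, (-2,1) for λ=1.
From the initial condition, c_1 = -13, c_2 = -5.
y(ln 3) = (-13)(3^2)(0) + (-5)(3^1)(1) = -15.

-15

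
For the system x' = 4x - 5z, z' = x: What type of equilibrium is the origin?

unstable spiral

A = [[4,-5],[1,0]]; det(A-λI) = λ^2 - 4λ + 5.
λ = 2 ± i: positive real part.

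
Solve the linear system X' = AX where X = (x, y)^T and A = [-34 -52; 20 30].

Coefficient matrix A = [[-34, -52], [20, 30]].
Characteristic polynomial det(A - λI) = λ^2 + 4λ + 20 = 0.
Eigenvalues λ = -2 ± 4i (complex conjugate pair).
For λ=-2+4i: an eigenvector is (3,-2) - i(2,-1) = (3 - 2i, -2 + i).
A real fundamental pair from Re and Im of e^((-2+4i)t)v: X_1 = e^(-2t)(cos(4t)·(3,-2) + sin(4t)·(2,-1)), X_2 = e^(-2t)(sin(4t)·(3,-2) - cos(4t)·(2,-1)).
General solution: c_1X_1 + c_2X_2.

x(t) = 2c_1e^(-2t)sin(4t) + 3c_1e^(-2t)cos(4t) + 3c_2e^(-2t)sin(4t) - 2c_2e^(-2t)cos(4t), y(t) = -c_1e^(-2t)sin(4t) - 2c_1e^(-2t)cos(4t) - 2c_2e^(-2t)sin(4t) + c_2e^(-2t)cos(4t)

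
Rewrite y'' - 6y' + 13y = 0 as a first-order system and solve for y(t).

y(t) = c_1e^(3t)cos(2t) + c_2e^(3t)sin(2t)

Let x_1 = y, x_2 = y'. Then x_1' = x_2 and x_2' = -13x_1 + 6x_2.
A = [[0,1],[-13,6]]; det(A-λI) = λ^2 - 6λ + 13.
Eigenvalues λ = 3 ± 2i.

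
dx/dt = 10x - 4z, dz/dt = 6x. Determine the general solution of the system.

x(t) = -2C_1e^(4t) + C_2e^(6t), z(t) = -3C_1e^(4t) + C_2e^(6t)

Coefficient matrix A = [[10, -4], [6, 0]].
Characteristic polynomial det(A - λI) = λ^2 - 10λ + 24 = 0.
Eigenvalues λ = 4, 6.
For λ=4: (A-λI) row 1 is [6, -4], so an eigenvector is (-2, -3).
For λ=6: (A-λI) row 1 is [4, -4], so an eigenvector is (1, 1).
General solution: C_1e^(4t)(-2,-3) + C_2e^(6t)(1,1).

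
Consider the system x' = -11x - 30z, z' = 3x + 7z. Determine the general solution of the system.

x(t) = 3C_1e^(-2t)sin(3t) - C_1e^(-2t)cos(3t) - C_2e^(-2t)sin(3t) - 3C_2e^(-2t)cos(3t), z(t) = -C_1e^(-2t)sin(3t) + C_2e^(-2t)cos(3t)

Coefficient matrix A = [[-11, -30], [3, 7]].
Characteristic polynomial det(A - λI) = λ^2 + 4λ + 13 = 0.
Eigenvalues λ = -2 ± 3i (complex conjugate pair).
For λ=-2+3i: an eigenvector is (-1,0) - i(3,-1) = (-1 - 3i, 0 + i).
A real fundamental pair from Re and Im of e^((-2+3i)t)v: X_1 = e^(-2t)(cos(3t)·(-1,0) + sin(3t)·(3,-1)), X_2 = e^(-2t)(sin(3t)·(-1,0) - cos(3t)·(3,-1)).
General solution: C_1X_1 + C_2X_2.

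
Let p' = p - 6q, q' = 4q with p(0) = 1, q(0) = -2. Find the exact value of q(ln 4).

A = [[1,-6],[0,4]]; eigenvalues λ = 1, 4.
Eigenvectors: (-1,0) for λ=1, (2,-1) for λ=4.
From the initial condition, c_1 = 3, c_2 = 2.
q(ln 4) = (3)(4^1)(0) + (2)(4^4)(-1) = -512.

-512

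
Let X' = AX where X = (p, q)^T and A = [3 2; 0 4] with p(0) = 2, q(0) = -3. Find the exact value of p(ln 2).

A = [[3,2],[0,4]]; eigenvalues λ = 3, 4.
Eigenvectors: (-1,0) for λ=3, (-2,-1) for λ=4.
From the initial condition, c_1 = -8, c_2 = 3.
p(ln 2) = (-8)(2^3)(-1) + (3)(2^4)(-2) = -32.

-32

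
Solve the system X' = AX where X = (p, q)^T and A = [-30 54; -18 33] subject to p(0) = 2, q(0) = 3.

Coefficient matrix A = [[-30, 54], [-18, 33]].
Characteristic polynomial det(A - λI) = λ^2 - 3λ - 18 = 0.
Eigenvalues λ = 6, -3.
For λ=6: (A-λI) row 1 is [-36, 54], so an eigenvector is (-3, -2).
For λ=-3: (A-λI) row 1 is [-27, 54], so an eigenvector is (2, 1).
General solution: c_1e^(6t)(-3,-2) + c_2e^(-3t)(2,1).
Applying p(0)=2, q(0)=3 gives c_1=-4, c_2=-5.

p(t) = 12e^(6t) - 10e^(-3t), q(t) = 8e^(6t) - 5e^(-3t)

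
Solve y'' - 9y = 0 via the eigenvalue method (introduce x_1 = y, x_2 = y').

y(t) = c_1e^(-3t) + c_2e^(3t)

Let x_1 = y, x_2 = y'. Then x_1' = x_2 and x_2' = 9x_1.
A = [[0,1],[9,0]]; det(A-λI) = λ^2 - 9.
Eigenvalues λ = -3, 3 with eigenvectors (1,-3), (1,3).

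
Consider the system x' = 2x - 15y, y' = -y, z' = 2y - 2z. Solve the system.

x(t) = c_1e^(2t) + 5c_3e^(-t), y(t) = c_3e^(-t), z(t) = c_2e^(-2t) + 2c_3e^(-t)

Coefficient matrix A = [[2, -15, 0], [0, -1, 0], [0, 2, -2]].
det(A - λI) = 0 gives eigenvalues λ = 2, -2, -1.
For λ=2: eigenvector (1,0,0).
For λ=-2: eigenvector (0,0,1).
For λ=-1: eigenvector (5,1,2).
General solution: c_1e^(2t)(1,0,0) + c_2e^(-2t)(0,0,1) + c_3e^(-t)(5,1,2).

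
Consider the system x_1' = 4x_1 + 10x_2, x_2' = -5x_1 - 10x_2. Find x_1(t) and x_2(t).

x_1(t) = K_1e^(-3t)sin(t) + 3K_1e^(-3t)cos(t) + 3K_2e^(-3t)sin(t) - K_2e^(-3t)cos(t), x_2(t) = -K_1e^(-3t)sin(t) - 2K_1e^(-3t)cos(t) - 2K_2e^(-3t)sin(t) + K_2e^(-3t)cos(t)

Coefficient matrix A = [[4, 10], [-5, -10]].
Characteristic polynomial det(A - λI) = λ^2 + 6λ + 10 = 0.
Eigenvalues λ = -3 ± i (complex conjugate pair).
For λ=-3+i: an eigenvector is (3,-2) - i(1,-1) = (3 - i, -2 + i).
A real fundamental pair from Re and Im of e^((-3+i)t)v: X_1 = e^(-3t)(cos(t)·(3,-2) + sin(t)·(1,-1)), X_2 = e^(-3t)(sin(t)·(3,-2) - cos(t)·(1,-1)).
General solution: K_1X_1 + K_2X_2.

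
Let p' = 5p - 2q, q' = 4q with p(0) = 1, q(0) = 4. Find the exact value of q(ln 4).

1024

A = [[5,-2],[0,4]]; eigenvalues λ = 4, 5.
Eigenvectors: (2,1) for λ=4, (-1,0) for λ=5.
From the initial condition, c_1 = 4, c_2 = 7.
q(ln 4) = (4)(4^4)(1) + (7)(4^5)(0) = 1024.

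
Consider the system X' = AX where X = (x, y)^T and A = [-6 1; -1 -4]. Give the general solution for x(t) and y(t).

x(t) = K_1e^(-5t) + K_2te^(-5t) + K_2e^(-5t), y(t) = K_1e^(-5t) + K_2te^(-5t) + 2K_2e^(-5t)

Coefficient matrix A = [[-6, 1], [-1, -4]].
Characteristic polynomial det(A - λI) = λ^2 + 10λ + 25 = 0.
Single eigenvalue λ = -5 with algebraic multiplicity 2.
Eigenvector v = (1,1); generalized eigenvector w with (A-λI)w=v is (1,2).
General solution: e^(-5t)[K_1·v + K_2·(t·v + w)].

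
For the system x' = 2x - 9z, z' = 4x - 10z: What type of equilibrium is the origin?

A = [[2,-9],[4,-10]]; det(A-λI) = λ^2 + 8λ + 16.
repeated λ = -4 with a single eigenvector.

stable improper node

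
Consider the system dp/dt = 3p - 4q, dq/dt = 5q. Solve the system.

p(t) = -2C_1e^(5t) + C_2e^(3t), q(t) = C_1e^(5t)

Coefficient matrix A = [[3, -4], [0, 5]].
Characteristic polynomial det(A - λI) = λ^2 - 8λ + 15 = 0.
Eigenvalues λ = 5, 3.
For λ=5: (A-λI) row 1 is [-2, -4], so an eigenvector is (-2, 1).
For λ=3: (A-λI) row 1 is [0, -4], so an eigenvector is (1, 0).
General solution: C_1e^(5t)(-2,1) + C_2e^(3t)(1,0).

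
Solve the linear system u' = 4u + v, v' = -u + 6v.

Coefficient matrix A = [[4, 1], [-1, 6]].
Characteristic polynomial det(A - λI) = λ^2 - 10λ + 25 = 0.
Single eigenvalue λ = 5 with algebraic multiplicity 2.
Eigenvector v = (1,1); generalized eigenvector w with (A-λI)w=v is (1,2).
General solution: e^(5t)[K_1·v + K_2·(t·v + w)].

u(t) = K_1e^(5t) + K_2te^(5t) + K_2e^(5t), v(t) = K_1e^(5t) + K_2te^(5t) + 2K_2e^(5t)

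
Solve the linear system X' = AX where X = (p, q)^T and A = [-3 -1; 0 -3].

Coefficient matrix A = [[-3, -1], [0, -3]].
Characteristic polynomial det(A - λI) = λ^2 + 6λ + 9 = 0.
Single eigenvalue λ = -3 with algebraic multiplicity 2.
Eigenvector v = (1,0); generalized eigenvector w with (A-λI)w=v is (-2,-1).
General solution: e^(-3t)[c_1·v + c_2·(t·v + w)].

p(t) = c_1e^(-3t) + c_2te^(-3t) - 2c_2e^(-3t), q(t) = -c_2e^(-3t)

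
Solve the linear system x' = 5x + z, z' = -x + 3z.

x(t) = -K_1e^(4t) - K_2te^(4t) - 2K_2e^(4t), z(t) = K_1e^(4t) + K_2te^(4t) + K_2e^(4t)

Coefficient matrix A = [[5, 1], [-1, 3]].
Characteristic polynomial det(A - λI) = λ^2 - 8λ + 16 = 0.
Single eigenvalue λ = 4 with algebraic multiplicity 2.
Eigenvector v = (-1,1); generalized eigenvector w with (A-λI)w=v is (-2,1).
General solution: e^(4t)[K_1·v + K_2·(t·v + w)].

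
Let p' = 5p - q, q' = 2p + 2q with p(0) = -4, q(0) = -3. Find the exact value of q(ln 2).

-64

A = [[5,-1],[2,2]]; eigenvalues λ = 3, 4.
Eigenvectors: (-1,-2) for λ=3, (1,1) for λ=4.
From the initial condition, c_1 = -1, c_2 = -5.
q(ln 2) = (-1)(2^3)(-2) + (-5)(2^4)(1) = -64.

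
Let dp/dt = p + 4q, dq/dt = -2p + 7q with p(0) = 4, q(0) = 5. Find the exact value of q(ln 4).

A = [[1,4],[-2,7]]; eigenvalues λ = 3, 5.
Eigenvectors: (2,1) for λ=3, (1,1) for λ=5.
From the initial condition, c_1 = -1, c_2 = 6.
q(ln 4) = (-1)(4^3)(1) + (6)(4^5)(1) = 6080.

6080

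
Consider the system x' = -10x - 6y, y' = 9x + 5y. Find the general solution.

Coefficient matrix A = [[-10, -6], [9, 5]].
Characteristic polynomial det(A - λI) = λ^2 + 5λ + 4 = 0.
Eigenvalues λ = -4, -1.
For λ=-4: (A-λI) row 1 is [-6, -6], so an eigenvector is (-1, 1).
For λ=-1: (A-λI) row 1 is [-9, -6], so an eigenvector is (2, -3).
General solution: K_1e^(-4t)(-1,1) + K_2e^(-t)(2,-3).

x(t) = -K_1e^(-4t) + 2K_2e^(-t), y(t) = K_1e^(-4t) - 3K_2e^(-t)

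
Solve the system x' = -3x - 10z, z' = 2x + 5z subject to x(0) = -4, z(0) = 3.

Coefficient matrix A = [[-3, -10], [2, 5]].
Characteristic polynomial det(A - λI) = λ^2 - 2λ + 5 = 0.
Eigenvalues λ = 1 ± 2i (complex conjugate pair).
For λ=1+2i: an eigenvector is (-2,1) - i(-1,0) = (-2 + i, 1).
A real fundamental pair from Re and Im of e^((1+2i)t)v: X_1 = e^(t)(cos(2t)·(-2,1) + sin(2t)·(-1,0)), X_2 = e^(t)(sin(2t)·(-2,1) - cos(2t)·(-1,0)).
General solution: C_1X_1 + C_2X_2.
Applying x(0)=-4, z(0)=3 gives C_1=3, C_2=2.

x(t) = -7e^(t)sin(2t) - 4e^(t)cos(2t), z(t) = 2e^(t)sin(2t) + 3e^(t)cos(2t)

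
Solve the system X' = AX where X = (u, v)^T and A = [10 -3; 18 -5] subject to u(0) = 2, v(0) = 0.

u(t) = 6e^(4t) - 4e^(t), v(t) = 12e^(4t) - 12e^(t)

Coefficient matrix A = [[10, -3], [18, -5]].
Characteristic polynomial det(A - λI) = λ^2 - 5λ + 4 = 0.
Eigenvalues λ = 1, 4.
For λ=1: (A-λI) row 1 is [9, -3], so an eigenvector is (1, 3).
For λ=4: (A-λI) row 1 is [6, -3], so an eigenvector is (1, 2).
General solution: C_1e^(t)(1,3) + C_2e^(4t)(1,2).
Applying u(0)=2, v(0)=0 gives C_1=-4, C_2=6.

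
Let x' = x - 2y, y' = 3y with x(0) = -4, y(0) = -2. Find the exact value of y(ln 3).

A = [[1,-2],[0,3]]; eigenvalues λ = 1, 3.
Eigenvectors: (1,0) for λ=1, (-1,1) for λ=3.
From the initial condition, c_1 = -6, c_2 = -2.
y(ln 3) = (-6)(3^1)(0) + (-2)(3^3)(1) = -54.

-54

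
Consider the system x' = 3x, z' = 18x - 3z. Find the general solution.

Coefficient matrix A = [[3, 0], [18, -3]].
Characteristic polynomial det(A - λI) = λ^2 - 9 = 0.
Eigenvalues λ = -3, 3.
For λ=-3: (A-λI) row 1 is [6, 0], so an eigenvector is (0, -1).
For λ=3: (A-λI) row 2 is [18, -6], so an eigenvector is (-1, -3).
General solution: c_1e^(-3t)(0,-1) + c_2e^(3t)(-1,-3).

x(t) = -c_2e^(3t), z(t) = -c_1e^(-3t) - 3c_2e^(3t)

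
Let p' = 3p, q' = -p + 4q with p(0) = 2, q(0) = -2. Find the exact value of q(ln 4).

-896

A = [[3,0],[-1,4]]; eigenvalues λ = 3, 4.
Eigenvectors: (-1,-1) for λ=3, (0,1) for λ=4.
From the initial condition, c_1 = -2, c_2 = -4.
q(ln 4) = (-2)(4^3)(-1) + (-4)(4^4)(1) = -896.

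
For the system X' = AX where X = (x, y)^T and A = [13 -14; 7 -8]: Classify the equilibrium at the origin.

A = [[13,-14],[7,-8]]; det(A-λI) = λ^2 - 5λ - 6.
λ = 6, -1: opposite signs.

saddle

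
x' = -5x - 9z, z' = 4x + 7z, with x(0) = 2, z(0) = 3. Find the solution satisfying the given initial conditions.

x(t) = -39te^(t) + 2e^(t), z(t) = 26te^(t) + 3e^(t)

Coefficient matrix A = [[-5, -9], [4, 7]].
Characteristic polynomial det(A - λI) = λ^2 - 2λ + 1 = 0.
Single eigenvalue λ = 1 with algebraic multiplicity 2.
Eigenvector v = (-3,2); generalized eigenvector w with (A-λI)w=v is (-1,1).
General solution: e^(t)[K_1·v + K_2·(t·v + w)].
Applying x(0)=2, z(0)=3 gives K_1=-5, K_2=13.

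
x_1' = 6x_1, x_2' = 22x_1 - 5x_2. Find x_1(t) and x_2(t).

Coefficient matrix A = [[6, 0], [22, -5]].
Characteristic polynomial det(A - λI) = λ^2 - λ - 30 = 0.
Eigenvalues λ = 6, -5.
For λ=6: (A-λI) row 2 is [22, -11], so an eigenvector is (1, 2).
For λ=-5: (A-λI) row 1 is [11, 0], so an eigenvector is (0, -1).
General solution: c_1e^(6t)(1,2) + c_2e^(-5t)(0,-1).

x_1(t) = c_1e^(6t), x_2(t) = 2c_1e^(6t) - c_2e^(-5t)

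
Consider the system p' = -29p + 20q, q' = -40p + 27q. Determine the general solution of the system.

p(t) = 2C_1e^(-t)sin(4t) - C_1e^(-t)cos(4t) - C_2e^(-t)sin(4t) - 2C_2e^(-t)cos(4t), q(t) = 3C_1e^(-t)sin(4t) - C_1e^(-t)cos(4t) - C_2e^(-t)sin(4t) - 3C_2e^(-t)cos(4t)

Coefficient matrix A = [[-29, 20], [-40, 27]].
Characteristic polynomial det(A - λI) = λ^2 + 2λ + 17 = 0.
Eigenvalues λ = -1 ± 4i (complex conjugate pair).
For λ=-1+4i: an eigenvector is (-1,-1) - i(2,3) = (-1 - 2i, -1 - 3i).
A real fundamental pair from Re and Im of e^((-1+4i)t)v: X_1 = e^(-t)(cos(4t)·(-1,-1) + sin(4t)·(2,3)), X_2 = e^(-t)(sin(4t)·(-1,-1) - cos(4t)·(2,3)).
General solution: C_1X_1 + C_2X_2.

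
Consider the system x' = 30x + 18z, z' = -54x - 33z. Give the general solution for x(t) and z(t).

Coefficient matrix A = [[30, 18], [-54, -33]].
Characteristic polynomial det(A - λI) = λ^2 + 3λ - 18 = 0.
Eigenvalues λ = 3, -6.
For λ=3: (A-λI) row 1 is [27, 18], so an eigenvector is (-2, 3).
For λ=-6: (A-λI) row 1 is [36, 18], so an eigenvector is (1, -2).
General solution: c_1e^(3t)(-2,3) + c_2e^(-6t)(1,-2).

x(t) = -2c_1e^(3t) + c_2e^(-6t), z(t) = 3c_1e^(3t) - 2c_2e^(-6t)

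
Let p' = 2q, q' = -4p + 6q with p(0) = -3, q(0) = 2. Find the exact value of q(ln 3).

A = [[0,2],[-4,6]]; eigenvalues λ = 4, 2.
Eigenvectors: (1,2) for λ=4, (-1,-1) for λ=2.
From the initial condition, c_1 = 5, c_2 = 8.
q(ln 3) = (5)(3^4)(2) + (8)(3^2)(-1) = 738.

738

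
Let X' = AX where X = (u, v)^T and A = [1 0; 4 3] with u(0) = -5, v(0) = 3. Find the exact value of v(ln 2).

-36

A = [[1,0],[4,3]]; eigenvalues λ = 3, 1.
Eigenvectors: (0,1) for λ=3, (-1,2) for λ=1.
From the initial condition, c_1 = -7, c_2 = 5.
v(ln 2) = (-7)(2^3)(1) + (5)(2^1)(2) = -36.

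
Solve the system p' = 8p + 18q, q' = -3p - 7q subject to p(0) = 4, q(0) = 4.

p(t) = 36e^(2t) - 32e^(-t), q(t) = -12e^(2t) + 16e^(-t)

Coefficient matrix A = [[8, 18], [-3, -7]].
Characteristic polynomial det(A - λI) = λ^2 - λ - 2 = 0.
Eigenvalues λ = 2, -1.
For λ=2: (A-λI) row 1 is [6, 18], so an eigenvector is (3, -1).
For λ=-1: (A-λI) row 1 is [9, 18], so an eigenvector is (2, -1).
General solution: K_1e^(2t)(3,-1) + K_2e^(-t)(2,-1).
Applying p(0)=4, q(0)=4 gives K_1=12, K_2=-16.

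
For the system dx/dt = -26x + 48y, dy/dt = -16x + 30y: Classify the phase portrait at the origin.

A = [[-26,48],[-16,30]]; det(A-λI) = λ^2 - 4λ - 12.
λ = 6, -2: opposite signs.

saddle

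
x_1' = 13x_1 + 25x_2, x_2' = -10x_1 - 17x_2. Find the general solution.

Coefficient matrix A = [[13, 25], [-10, -17]].
Characteristic polynomial det(A - λI) = λ^2 + 4λ + 29 = 0.
Eigenvalues λ = -2 ± 5i (complex conjugate pair).
For λ=-2+5i: an eigenvector is (-1,1) - i(2,-1) = (-1 - 2i, 1 + i).
A real fundamental pair from Re and Im of e^((-2+5i)t)v: X_1 = e^(-2t)(cos(5t)·(-1,1) + sin(5t)·(2,-1)), X_2 = e^(-2t)(sin(5t)·(-1,1) - cos(5t)·(2,-1)).
General solution: C_1X_1 + C_2X_2.

x_1(t) = 2C_1e^(-2t)sin(5t) - C_1e^(-2t)cos(5t) - C_2e^(-2t)sin(5t) - 2C_2e^(-2t)cos(5t), x_2(t) = -C_1e^(-2t)sin(5t) + C_1e^(-2t)cos(5t) + C_2e^(-2t)sin(5t) + C_2e^(-2t)cos(5t)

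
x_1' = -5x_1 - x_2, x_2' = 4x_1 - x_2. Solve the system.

Coefficient matrix A = [[-5, -1], [4, -1]].
Characteristic polynomial det(A - λI) = λ^2 + 6λ + 9 = 0.
Single eigenvalue λ = -3 with algebraic multiplicity 2.
Eigenvector v = (1,-2); generalized eigenvector w with (A-λI)w=v is (0,-1).
General solution: e^(-3t)[c_1·v + c_2·(t·v + w)].

x_1(t) = c_1e^(-3t) + c_2te^(-3t), x_2(t) = -2c_1e^(-3t) - 2c_2te^(-3t) - c_2e^(-3t)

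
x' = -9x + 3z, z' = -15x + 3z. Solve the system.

Coefficient matrix A = [[-9, 3], [-15, 3]].
Characteristic polynomial det(A - λI) = λ^2 + 6λ + 18 = 0.
Eigenvalues λ = -3 ± 3i (complex conjugate pair).
For λ=-3+3i: an eigenvector is (0,1) - i(1,2) = (0 - i, 1 - 2i).
A real fundamental pair from Re and Im of e^((-3+3i)t)v: X_1 = e^(-3t)(cos(3t)·(0,1) + sin(3t)·(1,2)), X_2 = e^(-3t)(sin(3t)·(0,1) - cos(3t)·(1,2)).
General solution: C_1X_1 + C_2X_2.

x(t) = C_1e^(-3t)sin(3t) - C_2e^(-3t)cos(3t), z(t) = 2C_1e^(-3t)sin(3t) + C_1e^(-3t)cos(3t) + C_2e^(-3t)sin(3t) - 2C_2e^(-3t)cos(3t)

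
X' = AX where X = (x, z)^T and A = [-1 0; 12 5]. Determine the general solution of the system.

x(t) = -K_2e^(-t), z(t) = K_1e^(5t) + 2K_2e^(-t)

Coefficient matrix A = [[-1, 0], [12, 5]].
Characteristic polynomial det(A - λI) = λ^2 - 4λ - 5 = 0.
Eigenvalues λ = 5, -1.
For λ=5: (A-λI) row 1 is [-6, 0], so an eigenvector is (0, 1).
For λ=-1: (A-λI) row 2 is [12, 6], so an eigenvector is (-1, 2).
General solution: K_1e^(5t)(0,1) + K_2e^(-t)(-1,2).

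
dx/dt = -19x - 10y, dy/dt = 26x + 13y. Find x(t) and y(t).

Coefficient matrix A = [[-19, -10], [26, 13]].
Characteristic polynomial det(A - λI) = λ^2 + 6λ + 13 = 0.
Eigenvalues λ = -3 ± 2i (complex conjugate pair).
For λ=-3+2i: an eigenvector is (-1,2) - i(-2,3) = (-1 + 2i, 2 - 3i).
A real fundamental pair from Re and Im of e^((-3+2i)t)v: X_1 = e^(-3t)(cos(2t)·(-1,2) + sin(2t)·(-2,3)), X_2 = e^(-3t)(sin(2t)·(-1,2) - cos(2t)·(-2,3)).
General solution: C_1X_1 + C_2X_2.

x(t) = -2C_1e^(-3t)sin(2t) - C_1e^(-3t)cos(2t) - C_2e^(-3t)sin(2t) + 2C_2e^(-3t)cos(2t), y(t) = 3C_1e^(-3t)sin(2t) + 2C_1e^(-3t)cos(2t) + 2C_2e^(-3t)sin(2t) - 3C_2e^(-3t)cos(2t)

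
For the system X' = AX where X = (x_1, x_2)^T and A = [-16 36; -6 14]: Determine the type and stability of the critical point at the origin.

saddle

A = [[-16,36],[-6,14]]; det(A-λI) = λ^2 + 2λ - 8.
λ = -4, 2: opposite signs.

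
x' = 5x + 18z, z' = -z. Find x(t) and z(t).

Coefficient matrix A = [[5, 18], [0, -1]].
Characteristic polynomial det(A - λI) = λ^2 - 4λ - 5 = 0.
Eigenvalues λ = 5, -1.
For λ=5: (A-λI) row 1 is [0, 18], so an eigenvector is (-1, 0).
For λ=-1: (A-λI) row 1 is [6, 18], so an eigenvector is (-3, 1).
General solution: K_1e^(5t)(-1,0) + K_2e^(-t)(-3,1).

x(t) = -K_1e^(5t) - 3K_2e^(-t), z(t) = K_2e^(-t)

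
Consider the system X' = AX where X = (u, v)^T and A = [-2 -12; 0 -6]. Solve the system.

Coefficient matrix A = [[-2, -12], [0, -6]].
Characteristic polynomial det(A - λI) = λ^2 + 8λ + 12 = 0.
Eigenvalues λ = -2, -6.
For λ=-2: (A-λI) row 1 is [0, -12], so an eigenvector is (-1, 0).
For λ=-6: (A-λI) row 1 is [4, -12], so an eigenvector is (3, 1).
General solution: K_1e^(-2t)(-1,0) + K_2e^(-6t)(3,1).

u(t) = -K_1e^(-2t) + 3K_2e^(-6t), v(t) = K_2e^(-6t)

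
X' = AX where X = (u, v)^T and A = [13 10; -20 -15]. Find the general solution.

u(t) = -2c_1e^(-t)sin(2t) - c_1e^(-t)cos(2t) - c_2e^(-t)sin(2t) + 2c_2e^(-t)cos(2t), v(t) = 3c_1e^(-t)sin(2t) + c_1e^(-t)cos(2t) + c_2e^(-t)sin(2t) - 3c_2e^(-t)cos(2t)

Coefficient matrix A = [[13, 10], [-20, -15]].
Characteristic polynomial det(A - λI) = λ^2 + 2λ + 5 = 0.
Eigenvalues λ = -1 ± 2i (complex conjugate pair).
For λ=-1+2i: an eigenvector is (-1,1) - i(-2,3) = (-1 + 2i, 1 - 3i).
A real fundamental pair from Re and Im of e^((-1+2i)t)v: X_1 = e^(-t)(cos(2t)·(-1,1) + sin(2t)·(-2,3)), X_2 = e^(-t)(sin(2t)·(-1,1) - cos(2t)·(-2,3)).
General solution: c_1X_1 + c_2X_2.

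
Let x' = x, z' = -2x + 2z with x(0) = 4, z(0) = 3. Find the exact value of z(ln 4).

A = [[1,0],[-2,2]]; eigenvalues λ = 2, 1.
Eigenvectors: (0,-1) for λ=2, (1,2) for λ=1.
From the initial condition, c_1 = 5, c_2 = 4.
z(ln 4) = (5)(4^2)(-1) + (4)(4^1)(2) = -48.

-48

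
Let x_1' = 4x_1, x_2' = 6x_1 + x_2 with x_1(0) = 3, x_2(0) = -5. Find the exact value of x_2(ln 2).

A = [[4,0],[6,1]]; eigenvalues λ = 1, 4.
Eigenvectors: (0,1) for λ=1, (-1,-2) for λ=4.
From the initial condition, c_1 = -11, c_2 = -3.
x_2(ln 2) = (-11)(2^1)(1) + (-3)(2^4)(-2) = 74.

74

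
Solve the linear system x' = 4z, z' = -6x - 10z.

Coefficient matrix A = [[0, 4], [-6, -10]].
Characteristic polynomial det(A - λI) = λ^2 + 10λ + 24 = 0.
Eigenvalues λ = -4, -6.
For λ=-4: (A-λI) row 1 is [4, 4], so an eigenvector is (1, -1).
For λ=-6: (A-λI) row 1 is [6, 4], so an eigenvector is (2, -3).
General solution: c_1e^(-4t)(1,-1) + c_2e^(-6t)(2,-3).

x(t) = c_1e^(-4t) + 2c_2e^(-6t), z(t) = -c_1e^(-4t) - 3c_2e^(-6t)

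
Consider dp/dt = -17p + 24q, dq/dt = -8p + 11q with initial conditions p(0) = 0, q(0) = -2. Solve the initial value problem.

Coefficient matrix A = [[-17, 24], [-8, 11]].
Characteristic polynomial det(A - λI) = λ^2 + 6λ + 5 = 0.
Eigenvalues λ = -1, -5.
For λ=-1: (A-λI) row 1 is [-16, 24], so an eigenvector is (3, 2).
For λ=-5: (A-λI) row 1 is [-12, 24], so an eigenvector is (2, 1).
General solution: K_1e^(-t)(3,2) + K_2e^(-5t)(2,1).
Applying p(0)=0, q(0)=-2 gives K_1=-4, K_2=6.

p(t) = -12e^(-t) + 12e^(-5t), q(t) = -8e^(-t) + 6e^(-5t)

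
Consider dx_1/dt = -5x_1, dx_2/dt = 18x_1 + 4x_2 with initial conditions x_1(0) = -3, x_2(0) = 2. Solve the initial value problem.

x_1(t) = -3e^(-5t), x_2(t) = -4e^(4t) + 6e^(-5t)

Coefficient matrix A = [[-5, 0], [18, 4]].
Characteristic polynomial det(A - λI) = λ^2 + λ - 20 = 0.
Eigenvalues λ = 4, -5.
For λ=4: (A-λI) row 1 is [-9, 0], so an eigenvector is (0, 1).
For λ=-5: (A-λI) row 2 is [18, 9], so an eigenvector is (-1, 2).
General solution: K_1e^(4t)(0,1) + K_2e^(-5t)(-1,2).
Applying x_1(0)=-3, x_2(0)=2 gives K_1=-4, K_2=3.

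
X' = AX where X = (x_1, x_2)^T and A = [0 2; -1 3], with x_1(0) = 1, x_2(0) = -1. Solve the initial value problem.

x_1(t) = -3e^(2t) + 4e^(t), x_2(t) = -3e^(2t) + 2e^(t)

Coefficient matrix A = [[0, 2], [-1, 3]].
Characteristic polynomial det(A - λI) = λ^2 - 3λ + 2 = 0.
Eigenvalues λ = 2, 1.
For λ=2: (A-λI) row 1 is [-2, 2], so an eigenvector is (-1, -1).
For λ=1: (A-λI) row 1 is [-1, 2], so an eigenvector is (2, 1).
General solution: C_1e^(2t)(-1,-1) + C_2e^(t)(2,1).
Applying x_1(0)=1, x_2(0)=-1 gives C_1=3, C_2=2.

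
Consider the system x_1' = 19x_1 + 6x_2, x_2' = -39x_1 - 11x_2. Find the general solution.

Coefficient matrix A = [[19, 6], [-39, -11]].
Characteristic polynomial det(A - λI) = λ^2 - 8λ + 25 = 0.
Eigenvalues λ = 4 ± 3i (complex conjugate pair).
For λ=4+3i: an eigenvector is (1,-3) - i(-1,2) = (1 + i, -3 - 2i).
A real fundamental pair from Re and Im of e^((4+3i)t)v: X_1 = e^(4t)(cos(3t)·(1,-3) + sin(3t)·(-1,2)), X_2 = e^(4t)(sin(3t)·(1,-3) - cos(3t)·(-1,2)).
General solution: c_1X_1 + c_2X_2.

x_1(t) = -c_1e^(4t)sin(3t) + c_1e^(4t)cos(3t) + c_2e^(4t)sin(3t) + c_2e^(4t)cos(3t), x_2(t) = 2c_1e^(4t)sin(3t) - 3c_1e^(4t)cos(3t) - 3c_2e^(4t)sin(3t) - 2c_2e^(4t)cos(3t)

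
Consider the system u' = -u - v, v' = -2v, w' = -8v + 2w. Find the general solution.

Coefficient matrix A = [[-1, -1, 0], [0, -2, 0], [0, -8, 2]].
det(A - λI) = 0 gives eigenvalues λ = -2, -1, 2.
For λ=-2: eigenvector (1,1,2).
For λ=-1: eigenvector (-1,0,0).
For λ=2: eigenvector (0,0,1).
General solution: c_1e^(-2t)(1,1,2) + c_2e^(-t)(-1,0,0) + c_3e^(2t)(0,0,1).

u(t) = c_1e^(-2t) - c_2e^(-t), v(t) = c_1e^(-2t), w(t) = 2c_1e^(-2t) + c_3e^(2t)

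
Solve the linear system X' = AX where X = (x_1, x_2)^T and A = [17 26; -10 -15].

x_1(t) = 2c_1e^(t)sin(2t) - 3c_1e^(t)cos(2t) - 3c_2e^(t)sin(2t) - 2c_2e^(t)cos(2t), x_2(t) = -c_1e^(t)sin(2t) + 2c_1e^(t)cos(2t) + 2c_2e^(t)sin(2t) + c_2e^(t)cos(2t)

Coefficient matrix A = [[17, 26], [-10, -15]].
Characteristic polynomial det(A - λI) = λ^2 - 2λ + 5 = 0.
Eigenvalues λ = 1 ± 2i (complex conjugate pair).
For λ=1+2i: an eigenvector is (-3,2) - i(2,-1) = (-3 - 2i, 2 + i).
A real fundamental pair from Re and Im of e^((1+2i)t)v: X_1 = e^(t)(cos(2t)·(-3,2) + sin(2t)·(2,-1)), X_2 = e^(t)(sin(2t)·(-3,2) - cos(2t)·(2,-1)).
General solution: c_1X_1 + c_2X_2.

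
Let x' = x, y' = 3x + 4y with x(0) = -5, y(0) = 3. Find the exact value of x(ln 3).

-15

A = [[1,0],[3,4]]; eigenvalues λ = 1, 4.
Eigenvectors: (1,-1) for λ=1, (0,-1) for λ=4.
From the initial condition, c_1 = -5, c_2 = 2.
x(ln 3) = (-5)(3^1)(1) + (2)(3^4)(0) = -15.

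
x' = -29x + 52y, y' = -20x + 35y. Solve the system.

x(t) = 3C_1e^(3t)sin(4t) - 2C_1e^(3t)cos(4t) - 2C_2e^(3t)sin(4t) - 3C_2e^(3t)cos(4t), y(t) = 2C_1e^(3t)sin(4t) - C_1e^(3t)cos(4t) - C_2e^(3t)sin(4t) - 2C_2e^(3t)cos(4t)

Coefficient matrix A = [[-29, 52], [-20, 35]].
Characteristic polynomial det(A - λI) = λ^2 - 6λ + 25 = 0.
Eigenvalues λ = 3 ± 4i (complex conjugate pair).
For λ=3+4i: an eigenvector is (-2,-1) - i(3,2) = (-2 - 3i, -1 - 2i).
A real fundamental pair from Re and Im of e^((3+4i)t)v: X_1 = e^(3t)(cos(4t)·(-2,-1) + sin(4t)·(3,2)), X_2 = e^(3t)(sin(4t)·(-2,-1) - cos(4t)·(3,2)).
General solution: C_1X_1 + C_2X_2.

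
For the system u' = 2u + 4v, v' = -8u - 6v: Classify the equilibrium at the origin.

stable spiral

A = [[2,4],[-8,-6]]; det(A-λI) = λ^2 + 4λ + 20.
λ = -2 ± 4i: negative real part.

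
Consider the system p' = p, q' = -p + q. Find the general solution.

Coefficient matrix A = [[1, 0], [-1, 1]].
Characteristic polynomial det(A - λI) = λ^2 - 2λ + 1 = 0.
Single eigenvalue λ = 1 with algebraic multiplicity 2.
Eigenvector v = (0,-1); generalized eigenvector w with (A-λI)w=v is (1,1).
General solution: e^(t)[K_1·v + K_2·(t·v + w)].

p(t) = K_2e^(t), q(t) = -K_1e^(t) - K_2te^(t) + K_2e^(t)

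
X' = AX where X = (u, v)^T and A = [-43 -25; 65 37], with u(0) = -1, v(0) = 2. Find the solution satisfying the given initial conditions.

Coefficient matrix A = [[-43, -25], [65, 37]].
Characteristic polynomial det(A - λI) = λ^2 + 6λ + 34 = 0.
Eigenvalues λ = -3 ± 5i (complex conjugate pair).
For λ=-3+5i: an eigenvector is (2,-3) - i(-1,2) = (2 + i, -3 - 2i).
A real fundamental pair from Re and Im of e^((-3+5i)t)v: X_1 = e^(-3t)(cos(5t)·(2,-3) + sin(5t)·(-1,2)), X_2 = e^(-3t)(sin(5t)·(2,-3) - cos(5t)·(-1,2)).
General solution: c_1X_1 + c_2X_2.
Applying u(0)=-1, v(0)=2 gives c_1=0, c_2=-1.

u(t) = -2e^(-3t)sin(5t) - e^(-3t)cos(5t), v(t) = 3e^(-3t)sin(5t) + 2e^(-3t)cos(5t)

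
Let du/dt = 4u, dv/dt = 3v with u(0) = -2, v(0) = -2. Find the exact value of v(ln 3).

-54

A = [[4,0],[0,3]]; eigenvalues λ = 3, 4.
Eigenvectors: (0,1) for λ=3, (-1,0) for λ=4.
From the initial condition, c_1 = -2, c_2 = 2.
v(ln 3) = (-2)(3^3)(1) + (2)(3^4)(0) = -54.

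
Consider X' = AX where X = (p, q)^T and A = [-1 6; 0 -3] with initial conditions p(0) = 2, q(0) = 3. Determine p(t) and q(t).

Coefficient matrix A = [[-1, 6], [0, -3]].
Characteristic polynomial det(A - λI) = λ^2 + 4λ + 3 = 0.
Eigenvalues λ = -3, -1.
For λ=-3: (A-λI) row 1 is [2, 6], so an eigenvector is (3, -1).
For λ=-1: (A-λI) row 1 is [0, 6], so an eigenvector is (-1, 0).
General solution: K_1e^(-3t)(3,-1) + K_2e^(-t)(-1,0).
Applying p(0)=2, q(0)=3 gives K_1=-3, K_2=-11.

p(t) = 11e^(-t) - 9e^(-3t), q(t) = 3e^(-3t)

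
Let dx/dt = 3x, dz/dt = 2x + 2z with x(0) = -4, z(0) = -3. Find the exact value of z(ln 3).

A = [[3,0],[2,2]]; eigenvalues λ = 2, 3.
Eigenvectors: (0,1) for λ=2, (-1,-2) for λ=3.
From the initial condition, c_1 = 5, c_2 = 4.
z(ln 3) = (5)(3^2)(1) + (4)(3^3)(-2) = -171.

-171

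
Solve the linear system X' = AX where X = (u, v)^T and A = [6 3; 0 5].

u(t) = K_1e^(6t) + 3K_2e^(5t), v(t) = -K_2e^(5t)

Coefficient matrix A = [[6, 3], [0, 5]].
Characteristic polynomial det(A - λI) = λ^2 - 11λ + 30 = 0.
Eigenvalues λ = 6, 5.
For λ=6: (A-λI) row 1 is [0, 3], so an eigenvector is (1, 0).
For λ=5: (A-λI) row 1 is [1, 3], so an eigenvector is (3, -1).
General solution: K_1e^(6t)(1,0) + K_2e^(5t)(3,-1).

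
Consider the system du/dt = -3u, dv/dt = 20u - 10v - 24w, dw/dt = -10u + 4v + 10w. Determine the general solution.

u(t) = c_1e^(-3t), v(t) = -4c_1e^(-3t) - 2c_2e^(2t) - 3c_3e^(-2t), w(t) = 2c_1e^(-3t) + c_2e^(2t) + c_3e^(-2t)

Coefficient matrix A = [[-3, 0, 0], [20, -10, -24], [-10, 4, 10]].
det(A - λI) = 0 gives eigenvalues λ = -3, 2, -2.
For λ=-3: eigenvector (1,-4,2).
For λ=2: eigenvector (0,-2,1).
For λ=-2: eigenvector (0,-3,1).
General solution: c_1e^(-3t)(1,-4,2) + c_2e^(2t)(0,-2,1) + c_3e^(-2t)(0,-3,1).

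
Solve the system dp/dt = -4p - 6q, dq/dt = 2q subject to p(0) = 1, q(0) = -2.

Coefficient matrix A = [[-4, -6], [0, 2]].
Characteristic polynomial det(A - λI) = λ^2 + 2λ - 8 = 0.
Eigenvalues λ = -4, 2.
For λ=-4: (A-λI) row 1 is [0, -6], so an eigenvector is (1, 0).
For λ=2: (A-λI) row 1 is [-6, -6], so an eigenvector is (-1, 1).
General solution: K_1e^(-4t)(1,0) + K_2e^(2t)(-1,1).
Applying p(0)=1, q(0)=-2 gives K_1=-1, K_2=-2.

p(t) = 2e^(2t) - e^(-4t), q(t) = -2e^(2t)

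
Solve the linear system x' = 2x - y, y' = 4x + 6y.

x(t) = -C_1e^(4t) - C_2te^(4t) - C_2e^(4t), y(t) = 2C_1e^(4t) + 2C_2te^(4t) + 3C_2e^(4t)

Coefficient matrix A = [[2, -1], [4, 6]].
Characteristic polynomial det(A - λI) = λ^2 - 8λ + 16 = 0.
Single eigenvalue λ = 4 with algebraic multiplicity 2.
Eigenvector v = (-1,2); generalized eigenvector w with (A-λI)w=v is (-1,3).
General solution: e^(4t)[C_1·v + C_2·(t·v + w)].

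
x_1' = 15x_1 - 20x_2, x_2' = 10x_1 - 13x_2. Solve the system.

x_1(t) = -C_1e^(t)sin(2t) - 3C_1e^(t)cos(2t) - 3C_2e^(t)sin(2t) + C_2e^(t)cos(2t), x_2(t) = -C_1e^(t)sin(2t) - 2C_1e^(t)cos(2t) - 2C_2e^(t)sin(2t) + C_2e^(t)cos(2t)

Coefficient matrix A = [[15, -20], [10, -13]].
Characteristic polynomial det(A - λI) = λ^2 - 2λ + 5 = 0.
Eigenvalues λ = 1 ± 2i (complex conjugate pair).
For λ=1+2i: an eigenvector is (-3,-2) - i(-1,-1) = (-3 + i, -2 + i).
A real fundamental pair from Re and Im of e^((1+2i)t)v: X_1 = e^(t)(cos(2t)·(-3,-2) + sin(2t)·(-1,-1)), X_2 = e^(t)(sin(2t)·(-3,-2) - cos(2t)·(-1,-1)).
General solution: C_1X_1 + C_2X_2.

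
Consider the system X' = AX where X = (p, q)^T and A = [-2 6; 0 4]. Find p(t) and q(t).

Coefficient matrix A = [[-2, 6], [0, 4]].
Characteristic polynomial det(A - λI) = λ^2 - 2λ - 8 = 0.
Eigenvalues λ = -2, 4.
For λ=-2: (A-λI) row 1 is [0, 6], so an eigenvector is (1, 0).
For λ=4: (A-λI) row 1 is [-6, 6], so an eigenvector is (-1, -1).
General solution: c_1e^(-2t)(1,0) + c_2e^(4t)(-1,-1).

p(t) = c_1e^(-2t) - c_2e^(4t), q(t) = -c_2e^(4t)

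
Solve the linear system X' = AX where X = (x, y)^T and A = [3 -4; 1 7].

x(t) = 2K_1e^(5t) + 2K_2te^(5t) - 3K_2e^(5t), y(t) = -K_1e^(5t) - K_2te^(5t) + K_2e^(5t)

Coefficient matrix A = [[3, -4], [1, 7]].
Characteristic polynomial det(A - λI) = λ^2 - 10λ + 25 = 0.
Single eigenvalue λ = 5 with algebraic multiplicity 2.
Eigenvector v = (2,-1); generalized eigenvector w with (A-λI)w=v is (-3,1).
General solution: e^(5t)[K_1·v + K_2·(t·v + w)].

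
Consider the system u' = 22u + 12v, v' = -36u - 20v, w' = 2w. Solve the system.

u(t) = K_1e^(-2t) + 2K_2e^(4t), v(t) = -2K_1e^(-2t) - 3K_2e^(4t), w(t) = K_3e^(2t)

Coefficient matrix A = [[22, 12, 0], [-36, -20, 0], [0, 0, 2]].
det(A - λI) = 0 gives eigenvalues λ = -2, 4, 2.
For λ=-2: eigenvector (1,-2,0).
For λ=4: eigenvector (2,-3,0).
For λ=2: eigenvector (0,0,1).
General solution: K_1e^(-2t)(1,-2,0) + K_2e^(4t)(2,-3,0) + K_3e^(2t)(0,0,1).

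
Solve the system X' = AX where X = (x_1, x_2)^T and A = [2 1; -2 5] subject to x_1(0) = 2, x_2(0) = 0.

Coefficient matrix A = [[2, 1], [-2, 5]].
Characteristic polynomial det(A - λI) = λ^2 - 7λ + 12 = 0.
Eigenvalues λ = 4, 3.
For λ=4: (A-λI) row 1 is [-2, 1], so an eigenvector is (1, 2).
For λ=3: (A-λI) row 1 is [-1, 1], so an eigenvector is (1, 1).
General solution: C_1e^(4t)(1,2) + C_2e^(3t)(1,1).
Applying x_1(0)=2, x_2(0)=0 gives C_1=-2, C_2=4.

x_1(t) = -2e^(4t) + 4e^(3t), x_2(t) = -4e^(4t) + 4e^(3t)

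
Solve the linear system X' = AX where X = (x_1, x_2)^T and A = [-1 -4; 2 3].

Coefficient matrix A = [[-1, -4], [2, 3]].
Characteristic polynomial det(A - λI) = λ^2 - 2λ + 5 = 0.
Eigenvalues λ = 1 ± 2i (complex conjugate pair).
For λ=1+2i: an eigenvector is (-1,0) - i(1,-1) = (-1 - i, 0 + i).
A real fundamental pair from Re and Im of e^((1+2i)t)v: X_1 = e^(t)(cos(2t)·(-1,0) + sin(2t)·(1,-1)), X_2 = e^(t)(sin(2t)·(-1,0) - cos(2t)·(1,-1)).
General solution: c_1X_1 + c_2X_2.

x_1(t) = c_1e^(t)sin(2t) - c_1e^(t)cos(2t) - c_2e^(t)sin(2t) - c_2e^(t)cos(2t), x_2(t) = -c_1e^(t)sin(2t) + c_2e^(t)cos(2t)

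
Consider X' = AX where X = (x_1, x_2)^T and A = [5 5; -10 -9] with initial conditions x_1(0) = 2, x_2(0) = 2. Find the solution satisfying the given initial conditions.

x_1(t) = 24e^(-2t)sin(t) + 2e^(-2t)cos(t), x_2(t) = -34e^(-2t)sin(t) + 2e^(-2t)cos(t)

Coefficient matrix A = [[5, 5], [-10, -9]].
Characteristic polynomial det(A - λI) = λ^2 + 4λ + 5 = 0.
Eigenvalues λ = -2 ± i (complex conjugate pair).
For λ=-2+i: an eigenvector is (1,-1) - i(2,-3) = (1 - 2i, -1 + 3i).
A real fundamental pair from Re and Im of e^((-2+i)t)v: X_1 = e^(-2t)(cos(t)·(1,-1) + sin(t)·(2,-3)), X_2 = e^(-2t)(sin(t)·(1,-1) - cos(t)·(2,-3)).
General solution: C_1X_1 + C_2X_2.
Applying x_1(0)=2, x_2(0)=2 gives C_1=10, C_2=4.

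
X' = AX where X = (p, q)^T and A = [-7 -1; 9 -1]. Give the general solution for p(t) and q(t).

Coefficient matrix A = [[-7, -1], [9, -1]].
Characteristic polynomial det(A - λI) = λ^2 + 8λ + 16 = 0.
Single eigenvalue λ = -4 with algebraic multiplicity 2.
Eigenvector v = (-1,3); generalized eigenvector w with (A-λI)w=v is (0,1).
General solution: e^(-4t)[c_1·v + c_2·(t·v + w)].

p(t) = -c_1e^(-4t) - c_2te^(-4t), q(t) = 3c_1e^(-4t) + 3c_2te^(-4t) + c_2e^(-4t)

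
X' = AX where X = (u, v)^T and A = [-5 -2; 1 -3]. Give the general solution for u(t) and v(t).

Coefficient matrix A = [[-5, -2], [1, -3]].
Characteristic polynomial det(A - λI) = λ^2 + 8λ + 17 = 0.
Eigenvalues λ = -4 ± i (complex conjugate pair).
For λ=-4+i: an eigenvector is (-1,1) - i(-1,0) = (-1 + i, 1).
A real fundamental pair from Re and Im of e^((-4+i)t)v: X_1 = e^(-4t)(cos(t)·(-1,1) + sin(t)·(-1,0)), X_2 = e^(-4t)(sin(t)·(-1,1) - cos(t)·(-1,0)).
General solution: C_1X_1 + C_2X_2.

u(t) = -C_1e^(-4t)sin(t) - C_1e^(-4t)cos(t) - C_2e^(-4t)sin(t) + C_2e^(-4t)cos(t), v(t) = C_1e^(-4t)cos(t) + C_2e^(-4t)sin(t)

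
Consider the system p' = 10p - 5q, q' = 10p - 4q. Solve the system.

p(t) = -2c_1e^(3t)sin(t) - c_1e^(3t)cos(t) - c_2e^(3t)sin(t) + 2c_2e^(3t)cos(t), q(t) = -3c_1e^(3t)sin(t) - c_1e^(3t)cos(t) - c_2e^(3t)sin(t) + 3c_2e^(3t)cos(t)

Coefficient matrix A = [[10, -5], [10, -4]].
Characteristic polynomial det(A - λI) = λ^2 - 6λ + 10 = 0.
Eigenvalues λ = 3 ± i (complex conjugate pair).
For λ=3+i: an eigenvector is (-1,-1) - i(-2,-3) = (-1 + 2i, -1 + 3i).
A real fundamental pair from Re and Im of e^((3+i)t)v: X_1 = e^(3t)(cos(t)·(-1,-1) + sin(t)·(-2,-3)), X_2 = e^(3t)(sin(t)·(-1,-1) - cos(t)·(-2,-3)).
General solution: c_1X_1 + c_2X_2.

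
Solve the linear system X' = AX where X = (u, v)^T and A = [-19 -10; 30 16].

Coefficient matrix A = [[-19, -10], [30, 16]].
Characteristic polynomial det(A - λI) = λ^2 + 3λ - 4 = 0.
Eigenvalues λ = -4, 1.
For λ=-4: (A-λI) row 1 is [-15, -10], so an eigenvector is (2, -3).
For λ=1: (A-λI) row 1 is [-20, -10], so an eigenvector is (1, -2).
General solution: C_1e^(-4t)(2,-3) + C_2e^(t)(1,-2).

u(t) = 2C_1e^(-4t) + C_2e^(t), v(t) = -3C_1e^(-4t) - 2C_2e^(t)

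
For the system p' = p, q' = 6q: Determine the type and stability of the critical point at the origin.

A = [[1,0],[0,6]]; det(A-λI) = λ^2 - 7λ + 6.
λ = 6, 1: both positive.

unstable node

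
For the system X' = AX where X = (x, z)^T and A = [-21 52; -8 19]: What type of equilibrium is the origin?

A = [[-21,52],[-8,19]]; det(A-λI) = λ^2 + 2λ + 17.
λ = -1 ± 4i: negative real part.

stable spiral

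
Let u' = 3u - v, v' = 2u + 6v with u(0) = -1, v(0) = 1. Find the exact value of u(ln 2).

A = [[3,-1],[2,6]]; eigenvalues λ = 4, 5.
Eigenvectors: (-1,1) for λ=4, (1,-2) for λ=5.
From the initial condition, c_1 = 1, c_2 = 0.
u(ln 2) = (1)(2^4)(-1) + (0)(2^5)(1) = -16.

-16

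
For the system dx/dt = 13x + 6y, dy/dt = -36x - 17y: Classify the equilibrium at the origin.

A = [[13,6],[-36,-17]]; det(A-λI) = λ^2 + 4λ - 5.
λ = 1, -5: opposite signs.

saddle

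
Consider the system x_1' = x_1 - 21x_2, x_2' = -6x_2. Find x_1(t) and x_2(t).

x_1(t) = -C_1e^(t) + 3C_2e^(-6t), x_2(t) = C_2e^(-6t)

Coefficient matrix A = [[1, -21], [0, -6]].
Characteristic polynomial det(A - λI) = λ^2 + 5λ - 6 = 0.
Eigenvalues λ = 1, -6.
For λ=1: (A-λI) row 1 is [0, -21], so an eigenvector is (-1, 0).
For λ=-6: (A-λI) row 1 is [7, -21], so an eigenvector is (3, 1).
General solution: C_1e^(t)(-1,0) + C_2e^(-6t)(3,1).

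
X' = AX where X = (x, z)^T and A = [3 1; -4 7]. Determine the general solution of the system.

x(t) = -C_1e^(5t) - C_2te^(5t) - C_2e^(5t), z(t) = -2C_1e^(5t) - 2C_2te^(5t) - 3C_2e^(5t)

Coefficient matrix A = [[3, 1], [-4, 7]].
Characteristic polynomial det(A - λI) = λ^2 - 10λ + 25 = 0.
Single eigenvalue λ = 5 with algebraic multiplicity 2.
Eigenvector v = (-1,-2); generalized eigenvector w with (A-λI)w=v is (-1,-3).
General solution: e^(5t)[C_1·v + C_2·(t·v + w)].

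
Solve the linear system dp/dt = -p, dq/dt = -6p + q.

Coefficient matrix A = [[-1, 0], [-6, 1]].
Characteristic polynomial det(A - λI) = λ^2 - 1 = 0.
Eigenvalues λ = -1, 1.
For λ=-1: (A-λI) row 2 is [-6, 2], so an eigenvector is (1, 3).
For λ=1: (A-λI) row 1 is [-2, 0], so an eigenvector is (0, -1).
General solution: C_1e^(-t)(1,3) + C_2e^(t)(0,-1).

p(t) = C_1e^(-t), q(t) = 3C_1e^(-t) - C_2e^(t)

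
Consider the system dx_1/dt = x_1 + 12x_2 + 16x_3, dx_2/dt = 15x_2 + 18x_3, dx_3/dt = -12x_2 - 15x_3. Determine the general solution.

Coefficient matrix A = [[1, 12, 16], [0, 15, 18], [0, -12, -15]].
det(A - λI) = 0 gives eigenvalues λ = -3, 3, 1.
For λ=-3: eigenvector (1,1,-1).
For λ=3: eigenvector (2,3,-2).
For λ=1: eigenvector (1,0,0).
General solution: c_1e^(-3t)(1,1,-1) + c_2e^(3t)(2,3,-2) + c_3e^(t)(1,0,0).

x_1(t) = c_1e^(-3t) + 2c_2e^(3t) + c_3e^(t), x_2(t) = c_1e^(-3t) + 3c_2e^(3t), x_3(t) = -c_1e^(-3t) - 2c_2e^(3t)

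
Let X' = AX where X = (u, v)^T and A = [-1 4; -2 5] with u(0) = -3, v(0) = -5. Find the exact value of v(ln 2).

-52

A = [[-1,4],[-2,5]]; eigenvalues λ = 1, 3.
Eigenvectors: (2,1) for λ=1, (1,1) for λ=3.
From the initial condition, c_1 = 2, c_2 = -7.
v(ln 2) = (2)(2^1)(1) + (-7)(2^3)(1) = -52.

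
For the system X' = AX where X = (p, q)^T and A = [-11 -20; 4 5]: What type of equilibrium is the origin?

stable spiral

A = [[-11,-20],[4,5]]; det(A-λI) = λ^2 + 6λ + 25.
λ = -3 ± 4i: negative real part.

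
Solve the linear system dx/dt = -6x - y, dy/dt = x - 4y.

x(t) = c_1e^(-5t) + c_2te^(-5t) - 3c_2e^(-5t), y(t) = -c_1e^(-5t) - c_2te^(-5t) + 2c_2e^(-5t)

Coefficient matrix A = [[-6, -1], [1, -4]].
Characteristic polynomial det(A - λI) = λ^2 + 10λ + 25 = 0.
Single eigenvalue λ = -5 with algebraic multiplicity 2.
Eigenvector v = (1,-1); generalized eigenvector w with (A-λI)w=v is (-3,2).
General solution: e^(-5t)[c_1·v + c_2·(t·v + w)].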